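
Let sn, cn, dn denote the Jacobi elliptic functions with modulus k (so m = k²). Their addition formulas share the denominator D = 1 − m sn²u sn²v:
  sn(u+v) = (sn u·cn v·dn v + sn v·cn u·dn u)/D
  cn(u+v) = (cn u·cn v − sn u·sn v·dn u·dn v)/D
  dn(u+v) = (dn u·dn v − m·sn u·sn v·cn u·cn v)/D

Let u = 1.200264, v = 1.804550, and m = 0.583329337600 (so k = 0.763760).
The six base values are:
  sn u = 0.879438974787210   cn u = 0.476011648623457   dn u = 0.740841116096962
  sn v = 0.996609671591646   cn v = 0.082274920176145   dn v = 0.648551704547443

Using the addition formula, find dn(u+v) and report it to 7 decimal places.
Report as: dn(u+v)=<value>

m = k² = 0.5833293376
D = 1 − m·sn²u·sn²v = 0.5518994970169729
dn(u+v) = (dn u·dn v − m·sn u·sn v·cn u·cn v)/D = 0.4604507442953233/0.5518994970169729 = 0.8343018009330832

dn(u+v)=0.8343018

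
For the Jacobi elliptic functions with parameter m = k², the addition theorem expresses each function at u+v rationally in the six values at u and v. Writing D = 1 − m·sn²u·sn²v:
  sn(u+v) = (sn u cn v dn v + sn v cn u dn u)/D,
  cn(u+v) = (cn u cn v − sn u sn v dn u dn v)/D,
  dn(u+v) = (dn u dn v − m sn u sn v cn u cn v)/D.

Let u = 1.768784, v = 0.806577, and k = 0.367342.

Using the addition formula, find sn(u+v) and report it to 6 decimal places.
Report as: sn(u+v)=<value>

sn(u+v)=0.624614

sn u = 0.9914598085530733, cn u = -0.1304126068442127, dn u = 0.9313188726412738
sn v = 0.7147328801021833, cn v = 0.6993975336679692, dn v = 0.9649180065659203
m = k² = 0.134940144964
D = 1 − m·sn²u·sn²v = 0.9322391379018556
sn(u+v) = (sn u·cn v·dn v + sn v·cn u·dn u)/D = 0.5822894315253046/0.9322391379018556 = 0.6246138011710542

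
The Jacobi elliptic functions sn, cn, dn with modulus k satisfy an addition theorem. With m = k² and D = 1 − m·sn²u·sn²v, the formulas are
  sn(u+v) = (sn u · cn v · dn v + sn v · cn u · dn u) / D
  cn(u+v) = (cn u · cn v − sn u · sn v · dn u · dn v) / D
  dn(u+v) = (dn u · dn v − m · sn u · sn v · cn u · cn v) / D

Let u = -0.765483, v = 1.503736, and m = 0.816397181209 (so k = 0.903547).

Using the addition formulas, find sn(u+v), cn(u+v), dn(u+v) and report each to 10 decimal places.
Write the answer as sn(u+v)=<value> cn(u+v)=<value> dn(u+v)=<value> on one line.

sn(u+v)=0.6363899679 cn(u+v)=0.7713674927 dn(u+v)=0.8181476130

sn u = -0.6533024919523321, cn u = 0.7570969911503236, dn u = 0.8071916118769629
sn v = 0.9328460757511884, cn v = 0.3602751711617219, dn v = 0.5381168112448851
m = k² = 0.816397181209
D = 1 − m·sn²u·sn²v = 0.6967854036082247
sn(u+v) = (sn u·cn v·dn v + sn v·cn u·dn u)/D = 0.4434272406527598/0.6967854036082247 = 0.6363899679248758
cn(u+v) = (cn u·cn v − sn u·sn v·dn u·dn v)/D = 0.5374776096997493/0.6967854036082247 = 0.7713674926548146
dn(u+v) = (dn u·dn v − m·sn u·sn v·cn u·cn v)/D = 0.5700733147240217/0.6967854036082247 = 0.8181476129837985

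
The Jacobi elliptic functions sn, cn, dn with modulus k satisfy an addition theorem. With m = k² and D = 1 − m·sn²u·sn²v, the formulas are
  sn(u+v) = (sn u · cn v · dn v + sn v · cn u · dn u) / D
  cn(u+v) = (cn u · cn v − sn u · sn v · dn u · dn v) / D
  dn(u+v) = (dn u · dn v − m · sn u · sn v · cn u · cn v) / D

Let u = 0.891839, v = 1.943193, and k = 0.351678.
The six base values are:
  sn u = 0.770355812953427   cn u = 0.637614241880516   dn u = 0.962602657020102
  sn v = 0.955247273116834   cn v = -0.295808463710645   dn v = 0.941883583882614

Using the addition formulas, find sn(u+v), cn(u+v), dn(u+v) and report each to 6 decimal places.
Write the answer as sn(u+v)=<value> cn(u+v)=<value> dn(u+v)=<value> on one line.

sn(u+v)=0.398346 cn(u+v)=-0.917235 dn(u+v)=0.990139

m = k² = 0.123677415684
D = 1 − m·sn²u·sn²v = 0.9330262305076518
sn(u+v) = (sn u·cn v·dn v + sn v·cn u·dn u)/D = 0.3716669893878168/0.9330262305076518 = 0.3983457026557505
cn(u+v) = (cn u·cn v − sn u·sn v·dn u·dn v)/D = -0.855804648161433/0.9330262305076518 = -0.9172353575695261
dn(u+v) = (dn u·dn v − m·sn u·sn v·cn u·cn v)/D = 0.9238255246049143/0.9330262305076518 = 0.9901388561201206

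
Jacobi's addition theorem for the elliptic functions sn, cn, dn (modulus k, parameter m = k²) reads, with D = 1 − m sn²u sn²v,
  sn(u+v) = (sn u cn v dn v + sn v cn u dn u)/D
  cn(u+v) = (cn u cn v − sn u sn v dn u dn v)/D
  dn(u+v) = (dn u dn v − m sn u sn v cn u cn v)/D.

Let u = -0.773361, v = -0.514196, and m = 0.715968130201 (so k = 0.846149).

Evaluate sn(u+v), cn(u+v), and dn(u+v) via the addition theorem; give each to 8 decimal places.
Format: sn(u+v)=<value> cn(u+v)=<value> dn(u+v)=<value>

sn u = -0.6631186527337328, cn u = 0.7485142967215784, dn u = 0.8277499315048465
sn v = -0.4784809458707627, cn v = 0.8780979355622129, dn v = 0.914375951815122
m = k² = 0.715968130201
D = 1 − m·sn²u·sn²v = 0.9279215439289977
sn(u+v) = (sn u·cn v·dn v + sn v·cn u·dn u)/D = -0.8288841782435228/0.9279215439289977 = -0.8932696774490959
cn(u+v) = (cn u·cn v − sn u·sn v·dn u·dn v)/D = 0.417120379201418/0.9279215439289977 = 0.4495211711921789
dn(u+v) = (dn u·dn v − m·sn u·sn v·cn u·cn v)/D = 0.6075633443894666/0.9279215439289977 = 0.6547572349887759

sn(u+v)=-0.89326968 cn(u+v)=0.44952117 dn(u+v)=0.65475723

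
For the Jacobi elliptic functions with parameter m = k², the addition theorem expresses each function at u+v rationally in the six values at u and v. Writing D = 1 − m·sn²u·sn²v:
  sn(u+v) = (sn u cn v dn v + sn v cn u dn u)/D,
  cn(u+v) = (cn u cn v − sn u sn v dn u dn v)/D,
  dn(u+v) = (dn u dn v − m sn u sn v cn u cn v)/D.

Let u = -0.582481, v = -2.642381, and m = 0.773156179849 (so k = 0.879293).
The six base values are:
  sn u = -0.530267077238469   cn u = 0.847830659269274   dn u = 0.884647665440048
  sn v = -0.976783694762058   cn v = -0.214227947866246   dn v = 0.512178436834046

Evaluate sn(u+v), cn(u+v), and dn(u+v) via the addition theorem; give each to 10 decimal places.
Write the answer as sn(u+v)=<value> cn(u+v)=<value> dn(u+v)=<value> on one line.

m = k² = 0.773156179849
D = 1 − m·sn²u·sn²v = 0.7925786951035535
sn(u+v) = (sn u·cn v·dn v + sn v·cn u·dn u)/D = -0.6744359948845838/0.7925786951035535 = -0.8509388393242972
cn(u+v) = (cn u·cn v − sn u·sn v·dn u·dn v)/D = -0.4163136758936622/0.7925786951035535 = -0.5252647824949032
dn(u+v) = (dn u·dn v − m·sn u·sn v·cn u·cn v)/D = 0.5258328099316451/0.7925786951035535 = 0.6634455520696819

sn(u+v)=-0.8509388393 cn(u+v)=-0.5252647825 dn(u+v)=0.6634455521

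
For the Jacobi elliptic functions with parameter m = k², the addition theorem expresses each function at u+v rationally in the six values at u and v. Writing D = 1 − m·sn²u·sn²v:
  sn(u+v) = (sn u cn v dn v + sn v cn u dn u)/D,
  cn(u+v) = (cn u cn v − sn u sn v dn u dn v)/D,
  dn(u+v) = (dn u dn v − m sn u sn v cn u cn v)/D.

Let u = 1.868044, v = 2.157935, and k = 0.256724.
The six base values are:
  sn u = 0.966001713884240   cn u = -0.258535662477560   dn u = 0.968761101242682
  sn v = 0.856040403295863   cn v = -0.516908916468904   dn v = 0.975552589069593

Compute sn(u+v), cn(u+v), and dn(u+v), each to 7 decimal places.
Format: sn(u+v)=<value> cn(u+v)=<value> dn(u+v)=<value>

sn(u+v)=-0.7346402 cn(u+v)=-0.6784569 dn(u+v)=0.9820540

m = k² = 0.065907212176
D = 1 − m·sn²u·sn²v = 0.9549310685420832
sn(u+v) = (sn u·cn v·dn v + sn v·cn u·dn u)/D = -0.7015307280255138/0.9549310685420832 = -0.7346401757527463
cn(u+v) = (cn u·cn v − sn u·sn v·dn u·dn v)/D = -0.6478796055618029/0.9549310685420832 = -0.678456934646536
dn(u+v) = (dn u·dn v − m·sn u·sn v·cn u·cn v)/D = 0.9377939095815059/0.9549310685420832 = 0.9820540355999298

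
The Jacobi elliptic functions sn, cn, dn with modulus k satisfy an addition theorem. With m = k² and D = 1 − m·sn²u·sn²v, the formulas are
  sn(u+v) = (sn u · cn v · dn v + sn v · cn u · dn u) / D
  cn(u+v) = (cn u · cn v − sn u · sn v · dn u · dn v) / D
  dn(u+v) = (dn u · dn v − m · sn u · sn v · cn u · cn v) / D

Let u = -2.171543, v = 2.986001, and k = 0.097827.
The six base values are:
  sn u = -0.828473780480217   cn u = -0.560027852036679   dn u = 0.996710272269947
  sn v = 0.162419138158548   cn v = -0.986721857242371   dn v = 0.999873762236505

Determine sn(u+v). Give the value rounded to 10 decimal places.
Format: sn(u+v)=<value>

sn(u+v)=0.7268359278

m = k² = 0.009570121929
D = 1 − m·sn²u·sn²v = 0.9998267196122175
sn(u+v) = (sn u·cn v·dn v + sn v·cn u·dn u)/D = 0.7267099814302413/0.9998267196122175 = 0.726835927841672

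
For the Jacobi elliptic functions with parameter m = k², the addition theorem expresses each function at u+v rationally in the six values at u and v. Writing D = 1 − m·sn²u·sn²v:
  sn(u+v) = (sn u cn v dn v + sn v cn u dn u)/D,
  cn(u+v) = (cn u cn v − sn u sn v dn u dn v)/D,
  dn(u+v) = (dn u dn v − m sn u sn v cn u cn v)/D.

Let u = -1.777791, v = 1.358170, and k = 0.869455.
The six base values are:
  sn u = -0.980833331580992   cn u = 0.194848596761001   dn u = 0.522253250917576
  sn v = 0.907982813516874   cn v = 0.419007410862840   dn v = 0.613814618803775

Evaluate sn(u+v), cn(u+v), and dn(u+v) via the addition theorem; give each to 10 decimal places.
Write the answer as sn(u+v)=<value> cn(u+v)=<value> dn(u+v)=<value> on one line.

m = k² = 0.755951997025
D = 1 − m·sn²u·sn²v = 0.4004299825349574
sn(u+v) = (sn u·cn v·dn v + sn v·cn u·dn u)/D = -0.1598667282471908/0.4004299825349574 = -0.3992376575678483
cn(u+v) = (cn u·cn v − sn u·sn v·dn u·dn v)/D = 0.3671332184813642/0.4004299825349574 = 0.9168474751995217
dn(u+v) = (dn u·dn v − m·sn u·sn v·cn u·cn v)/D = 0.3755316570112688/0.4004299825349574 = 0.937821025873069

sn(u+v)=-0.3992376576 cn(u+v)=0.9168474752 dn(u+v)=0.9378210259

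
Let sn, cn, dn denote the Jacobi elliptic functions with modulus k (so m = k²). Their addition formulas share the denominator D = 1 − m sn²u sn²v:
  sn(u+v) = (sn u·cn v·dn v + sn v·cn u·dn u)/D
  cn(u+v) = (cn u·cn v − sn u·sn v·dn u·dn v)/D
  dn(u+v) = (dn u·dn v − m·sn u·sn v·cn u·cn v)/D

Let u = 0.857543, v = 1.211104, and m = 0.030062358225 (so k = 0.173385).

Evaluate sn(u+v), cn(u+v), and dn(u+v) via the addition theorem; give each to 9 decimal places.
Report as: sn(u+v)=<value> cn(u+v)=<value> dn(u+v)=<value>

sn(u+v)=0.887445423 cn(u+v)=-0.460912812 dn(u+v)=0.988091143

sn u = 0.754451548494555, cn u = 0.6563557426991617, dn u = 0.9914073792876268
sn v = 0.9336522444081525, cn v = 0.3581808014280211, dn v = 0.986810238356112
m = k² = 0.030062358225
D = 1 − m·sn²u·sn²v = 0.9850838739351265
sn(u+v) = (sn u·cn v·dn v + sn v·cn u·dn u)/D = 0.87420817567635/0.9850838739351265 = 0.887445423488804
cn(u+v) = (cn u·cn v − sn u·sn v·dn u·dn v)/D = -0.4540377784586479/0.9850838739351265 = -0.4609128120683751
dn(u+v) = (dn u·dn v − m·sn u·sn v·cn u·cn v)/D = 0.9733526514109213/0.9850838739351265 = 0.9880911434705125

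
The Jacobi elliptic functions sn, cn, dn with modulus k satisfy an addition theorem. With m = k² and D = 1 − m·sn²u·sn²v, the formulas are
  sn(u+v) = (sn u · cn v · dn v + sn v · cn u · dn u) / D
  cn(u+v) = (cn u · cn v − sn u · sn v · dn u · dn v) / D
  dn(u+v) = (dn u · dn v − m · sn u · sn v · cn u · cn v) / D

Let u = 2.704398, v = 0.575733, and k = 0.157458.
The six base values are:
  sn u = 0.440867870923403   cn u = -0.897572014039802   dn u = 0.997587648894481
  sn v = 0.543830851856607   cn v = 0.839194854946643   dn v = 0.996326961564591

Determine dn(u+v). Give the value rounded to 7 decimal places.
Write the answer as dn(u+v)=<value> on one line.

m = k² = 0.024793021764
D = 1 − m·sn²u·sn²v = 0.9985748058040829
dn(u+v) = (dn u·dn v − m·sn u·sn v·cn u·cn v)/D = 0.998400953326333/0.9985748058040829 = 0.9998258993950785

dn(u+v)=0.9998259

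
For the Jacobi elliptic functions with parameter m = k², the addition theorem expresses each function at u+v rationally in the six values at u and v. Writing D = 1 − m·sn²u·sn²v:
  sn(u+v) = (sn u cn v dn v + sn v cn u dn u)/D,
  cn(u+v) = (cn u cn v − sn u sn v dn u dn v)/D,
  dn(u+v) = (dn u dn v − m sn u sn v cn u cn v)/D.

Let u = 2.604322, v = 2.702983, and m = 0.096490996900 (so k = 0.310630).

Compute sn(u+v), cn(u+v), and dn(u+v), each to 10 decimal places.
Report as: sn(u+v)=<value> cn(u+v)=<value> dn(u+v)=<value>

sn(u+v)=-0.8992628056 cn(u+v)=0.4374087408 dn(u+v)=0.9601928342

sn u = 0.5761107581870588, cn u = -0.817371637813016, dn u = 0.9838568443688399
sn v = 0.4939951966190099, cn v = -0.8694646316655703, dn v = 0.9881564557293087
m = k² = 0.0964909969
D = 1 − m·sn²u·sn²v = 0.9921847258709985
sn(u+v) = (sn u·cn v·dn v + sn v·cn u·dn u)/D = -0.8922348202220547/0.9921847258709985 = -0.899262805561533
cn(u+v) = (cn u·cn v − sn u·sn v·dn u·dn v)/D = 0.4339902715903045/0.9921847258709985 = 0.4374087408061257
dn(u+v) = (dn u·dn v − m·sn u·sn v·cn u·cn v)/D = 0.9526886639585493/0.9921847258709985 = 0.9601928341743245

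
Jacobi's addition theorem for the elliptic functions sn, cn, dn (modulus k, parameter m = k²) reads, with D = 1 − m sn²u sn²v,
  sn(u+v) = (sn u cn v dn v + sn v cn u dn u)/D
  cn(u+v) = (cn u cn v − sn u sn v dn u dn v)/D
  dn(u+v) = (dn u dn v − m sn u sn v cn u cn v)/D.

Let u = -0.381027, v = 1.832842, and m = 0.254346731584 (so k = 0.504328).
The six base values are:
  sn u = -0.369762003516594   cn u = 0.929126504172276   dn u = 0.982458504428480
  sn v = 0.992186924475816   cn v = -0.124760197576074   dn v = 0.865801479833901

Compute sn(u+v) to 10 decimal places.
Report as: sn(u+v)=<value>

sn(u+v)=0.9791575148

m = k² = 0.254346731584
D = 1 − m·sn²u·sn²v = 0.9657659939846367
sn(u+v) = (sn u·cn v·dn v + sn v·cn u·dn u)/D = 0.9456370305311339/0.9657659939846367 = 0.9791575147821751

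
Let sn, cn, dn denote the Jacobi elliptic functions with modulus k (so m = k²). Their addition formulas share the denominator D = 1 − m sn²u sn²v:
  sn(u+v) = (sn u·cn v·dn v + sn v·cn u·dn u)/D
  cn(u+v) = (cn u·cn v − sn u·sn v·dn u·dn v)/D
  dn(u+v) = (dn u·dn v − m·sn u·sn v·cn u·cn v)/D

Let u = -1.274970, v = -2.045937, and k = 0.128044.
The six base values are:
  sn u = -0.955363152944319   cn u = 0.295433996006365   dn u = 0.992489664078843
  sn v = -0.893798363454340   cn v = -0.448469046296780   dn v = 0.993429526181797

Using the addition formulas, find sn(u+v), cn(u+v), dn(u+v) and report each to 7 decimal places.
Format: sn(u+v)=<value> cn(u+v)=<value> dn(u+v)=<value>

m = k² = 0.016395265936
D = 1 − m·sn²u·sn²v = 0.9880454137433819
sn(u+v) = (sn u·cn v·dn v + sn v·cn u·dn u)/D = 0.1635604226044589/0.9880454137433819 = 0.1655393773700966
cn(u+v) = (cn u·cn v − sn u·sn v·dn u·dn v)/D = -0.9744135301691892/0.9880454137433819 = -0.9862031811649772
dn(u+v) = (dn u·dn v − m·sn u·sn v·cn u·cn v)/D = 0.9878234322341463/0.9880454137433819 = 0.9997753326859799

sn(u+v)=0.1655394 cn(u+v)=-0.9862032 dn(u+v)=0.9997753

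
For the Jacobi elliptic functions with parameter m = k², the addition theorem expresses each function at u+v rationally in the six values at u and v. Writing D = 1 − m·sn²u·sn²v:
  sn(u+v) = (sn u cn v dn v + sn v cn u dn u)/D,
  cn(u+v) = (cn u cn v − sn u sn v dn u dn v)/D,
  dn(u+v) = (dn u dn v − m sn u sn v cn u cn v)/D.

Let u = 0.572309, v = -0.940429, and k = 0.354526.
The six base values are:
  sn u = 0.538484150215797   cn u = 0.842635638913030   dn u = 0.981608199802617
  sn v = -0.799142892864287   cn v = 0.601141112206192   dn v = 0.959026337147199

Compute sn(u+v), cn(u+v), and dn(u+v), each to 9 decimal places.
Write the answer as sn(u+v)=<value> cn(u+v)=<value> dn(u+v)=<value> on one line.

sn(u+v)=-0.358913652 cn(u+v)=0.933370768 dn(u+v)=0.991871417

m = k² = 0.125688684676
D = 1 − m·sn²u·sn²v = 0.9767249343951083
sn(u+v) = (sn u·cn v·dn v + sn v·cn u·dn u)/D = -0.3505599131235273/0.9767249343951083 = -0.3589136519184198
cn(u+v) = (cn u·cn v − sn u·sn v·dn u·dn v)/D = 0.9116465020938509/0.9767249343951083 = 0.9333707679516128
dn(u+v) = (dn u·dn v − m·sn u·sn v·cn u·cn v)/D = 0.968785544830101/0.9767249343951083 = 0.9918714171355477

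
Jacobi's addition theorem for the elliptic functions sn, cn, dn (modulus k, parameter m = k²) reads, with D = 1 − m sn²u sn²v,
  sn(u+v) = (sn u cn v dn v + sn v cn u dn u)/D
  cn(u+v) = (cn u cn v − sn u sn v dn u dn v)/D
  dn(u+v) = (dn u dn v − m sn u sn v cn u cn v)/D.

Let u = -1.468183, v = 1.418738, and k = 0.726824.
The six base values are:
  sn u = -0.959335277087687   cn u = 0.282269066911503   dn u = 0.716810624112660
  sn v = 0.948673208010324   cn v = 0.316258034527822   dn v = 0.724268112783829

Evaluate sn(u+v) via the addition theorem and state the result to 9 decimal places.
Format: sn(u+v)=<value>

m = k² = 0.528273126976
D = 1 − m·sn²u·sn²v = 0.562445031431167
sn(u+v) = (sn u·cn v·dn v + sn v·cn u·dn u)/D = -0.02779278861779329/0.562445031431167 = -0.04941423083972005

sn(u+v)=-0.049414231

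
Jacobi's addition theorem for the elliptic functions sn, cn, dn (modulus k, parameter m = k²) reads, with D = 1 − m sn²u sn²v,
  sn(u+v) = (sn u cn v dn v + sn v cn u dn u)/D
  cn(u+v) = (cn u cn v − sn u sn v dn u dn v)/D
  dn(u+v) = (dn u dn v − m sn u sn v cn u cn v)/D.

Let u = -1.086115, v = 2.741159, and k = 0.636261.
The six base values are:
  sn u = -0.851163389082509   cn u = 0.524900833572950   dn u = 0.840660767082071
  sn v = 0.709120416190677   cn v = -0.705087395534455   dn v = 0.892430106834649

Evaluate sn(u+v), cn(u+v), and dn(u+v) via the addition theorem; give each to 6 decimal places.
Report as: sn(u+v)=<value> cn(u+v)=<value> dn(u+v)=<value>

sn(u+v)=0.995281 cn(u+v)=0.097032 dn(u+v)=0.773940

m = k² = 0.404828060121
D = 1 − m·sn²u·sn²v = 0.8525188700968977
sn(u+v) = (sn u·cn v·dn v + sn v·cn u·dn u)/D = 0.8484960724174003/0.8525188700968977 = 0.99528128019144
cn(u+v) = (cn u·cn v − sn u·sn v·dn u·dn v)/D = 0.08272145407049434/0.8525188700968977 = 0.09703181591873994
dn(u+v) = (dn u·dn v − m·sn u·sn v·cn u·cn v)/D = 0.6597986430271028/0.8525188700968977 = 0.7739402213491296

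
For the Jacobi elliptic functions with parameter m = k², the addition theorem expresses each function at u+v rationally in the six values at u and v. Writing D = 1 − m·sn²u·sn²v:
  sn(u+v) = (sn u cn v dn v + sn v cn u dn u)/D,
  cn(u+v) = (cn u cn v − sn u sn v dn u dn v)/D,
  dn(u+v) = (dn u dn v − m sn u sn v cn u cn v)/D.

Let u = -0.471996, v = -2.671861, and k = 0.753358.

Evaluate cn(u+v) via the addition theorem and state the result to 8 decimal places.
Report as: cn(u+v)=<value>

sn u = -0.4462160232744289, cn u = 0.8949252821175376, dn u = 0.9418047452466497
sn v = -0.8663339621271258, cn v = -0.4994651800327184, dn v = 0.757651251608354
m = k² = 0.567548276164
D = 1 − m·sn²u·sn²v = 0.9151867292492898
cn(u+v) = (cn u·cn v − sn u·sn v·dn u·dn v)/D = -0.7228262252737185/0.9151867292492898 = -0.789812835099389

cn(u+v)=-0.78981284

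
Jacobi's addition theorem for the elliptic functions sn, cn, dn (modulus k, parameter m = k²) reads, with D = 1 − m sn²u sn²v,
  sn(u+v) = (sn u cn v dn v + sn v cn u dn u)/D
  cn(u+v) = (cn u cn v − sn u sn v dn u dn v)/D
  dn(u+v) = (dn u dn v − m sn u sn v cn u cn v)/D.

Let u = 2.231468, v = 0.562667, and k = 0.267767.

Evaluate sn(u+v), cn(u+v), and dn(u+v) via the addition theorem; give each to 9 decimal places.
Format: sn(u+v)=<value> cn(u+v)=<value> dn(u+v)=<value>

sn u = 0.8190980467822375, cn u = -0.5736535450579238, dn u = 0.9756513106127317
sn v = 0.5317543879884405, cn v = 0.8468986189946463, dn v = 0.9898111678813813
m = k² = 0.071699166289
D = 1 − m·sn²u·sn²v = 0.9863978346124118
sn(u+v) = (sn u·cn v·dn v + sn v·cn u·dn u)/D = 0.389009685443193/0.9863978346124118 = 0.3943740261717502
cn(u+v) = (cn u·cn v − sn u·sn v·dn u·dn v)/D = -0.9064503035243813/0.9863978346124118 = -0.9189500135921886
dn(u+v) = (dn u·dn v − m·sn u·sn v·cn u·cn v)/D = 0.9808825405248021/0.9863978346124118 = 0.9944086514648759

sn(u+v)=0.394374026 cn(u+v)=-0.918950014 dn(u+v)=0.994408651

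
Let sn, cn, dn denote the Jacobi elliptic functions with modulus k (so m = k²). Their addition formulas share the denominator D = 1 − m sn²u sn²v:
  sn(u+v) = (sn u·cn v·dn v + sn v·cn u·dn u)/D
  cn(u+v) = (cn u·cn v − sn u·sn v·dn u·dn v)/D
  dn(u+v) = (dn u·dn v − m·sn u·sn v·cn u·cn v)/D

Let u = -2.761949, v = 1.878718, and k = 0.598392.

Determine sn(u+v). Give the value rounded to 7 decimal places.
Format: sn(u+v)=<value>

sn u = -0.6561931413580254, cn u = -0.754592977196771, dn u = 0.9196833988204409
sn v = 0.9946358589173868, cn v = -0.1034384268812717, dn v = 0.8035908281995495
m = k² = 0.358072985664
D = 1 − m·sn²u·sn²v = 0.8474672304036513
sn(u+v) = (sn u·cn v·dn v + sn v·cn u·dn u)/D = -0.6357197931930372/0.8474672304036513 = -0.7501408554643958

sn(u+v)=-0.7501409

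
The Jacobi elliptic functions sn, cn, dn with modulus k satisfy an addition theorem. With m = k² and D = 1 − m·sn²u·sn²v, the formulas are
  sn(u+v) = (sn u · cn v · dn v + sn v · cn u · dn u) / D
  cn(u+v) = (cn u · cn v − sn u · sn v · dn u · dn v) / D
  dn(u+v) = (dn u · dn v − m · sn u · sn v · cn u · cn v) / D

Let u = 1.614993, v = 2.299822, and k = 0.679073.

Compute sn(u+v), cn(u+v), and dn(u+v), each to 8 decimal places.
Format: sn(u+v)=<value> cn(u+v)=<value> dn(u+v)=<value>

sn(u+v)=-0.26515605 cn(u+v)=-0.96420551 dn(u+v)=0.98365557

sn u = 0.9883467337775723, cn u = 0.1522193608947452, dn u = 0.741312900264306
sn v = 0.9371529286699557, cn v = -0.3489188849651518, dn v = 0.7713631342288913
m = k² = 0.461140139329
D = 1 − m·sn²u·sn²v = 0.6043852069123457
sn(u+v) = (sn u·cn v·dn v + sn v·cn u·dn u)/D = -0.1602563921248341/0.6043852069123457 = -0.2651560466602819
cn(u+v) = (cn u·cn v − sn u·sn v·dn u·dn v)/D = -0.582751548361401/0.6043852069123457 = -0.9642055128028933
dn(u+v) = (dn u·dn v − m·sn u·sn v·cn u·cn v)/D = 0.5945068763182384/0.6043852069123457 = 0.9836555718420489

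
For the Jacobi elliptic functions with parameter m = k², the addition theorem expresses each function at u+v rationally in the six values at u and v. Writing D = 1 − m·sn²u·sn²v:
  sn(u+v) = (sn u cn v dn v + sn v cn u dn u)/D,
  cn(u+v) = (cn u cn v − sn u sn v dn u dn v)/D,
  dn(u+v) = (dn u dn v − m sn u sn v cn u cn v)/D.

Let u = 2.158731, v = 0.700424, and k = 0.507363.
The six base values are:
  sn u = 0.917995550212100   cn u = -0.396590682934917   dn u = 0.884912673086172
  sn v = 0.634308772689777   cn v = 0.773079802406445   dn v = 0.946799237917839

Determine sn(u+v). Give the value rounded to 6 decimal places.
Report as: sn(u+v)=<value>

m = k² = 0.257417213769
D = 1 − m·sn²u·sn²v = 0.9127189076121883
sn(u+v) = (sn u·cn v·dn v + sn v·cn u·dn u)/D = 0.4493186264470256/0.9127189076121883 = 0.4922858754208474

sn(u+v)=0.492286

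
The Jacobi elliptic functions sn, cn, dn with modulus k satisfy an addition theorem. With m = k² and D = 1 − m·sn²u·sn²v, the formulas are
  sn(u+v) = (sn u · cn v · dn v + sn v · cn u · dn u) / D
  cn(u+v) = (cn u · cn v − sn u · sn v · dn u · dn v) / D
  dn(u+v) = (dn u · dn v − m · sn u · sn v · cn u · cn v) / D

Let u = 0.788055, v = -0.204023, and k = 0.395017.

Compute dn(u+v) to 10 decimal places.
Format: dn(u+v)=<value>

dn(u+v)=0.9763457133

sn u = 0.7010337431487402, cn u = 0.7131281027745759, dn u = 0.9608929062545349
sn v = -0.2023960965391491, cn v = 0.9793037425159343, dn v = 0.9967988832614228
m = k² = 0.156038430289
D = 1 − m·sn²u·sn²v = 0.996858669127358
dn(u+v) = (dn u·dn v − m·sn u·sn v·cn u·cn v)/D = 0.97327868837447/0.996858669127358 = 0.97634571330605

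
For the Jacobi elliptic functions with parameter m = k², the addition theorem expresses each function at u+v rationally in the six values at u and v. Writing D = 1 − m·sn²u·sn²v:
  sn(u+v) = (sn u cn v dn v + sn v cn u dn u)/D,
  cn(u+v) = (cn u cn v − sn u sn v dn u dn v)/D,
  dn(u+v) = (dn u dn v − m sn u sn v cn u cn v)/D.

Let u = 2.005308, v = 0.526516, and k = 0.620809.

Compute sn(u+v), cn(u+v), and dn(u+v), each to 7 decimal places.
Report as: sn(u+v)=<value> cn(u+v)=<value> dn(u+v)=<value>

sn u = 0.9825512173431803, cn u = -0.1859922183787121, dn u = 0.792419396693048
sn v = 0.4948684023253095, cn v = 0.8689679305820184, dn v = 0.9516389203609394
m = k² = 0.385403814481
D = 1 − m·sn²u·sn²v = 0.9088816484383013
sn(u+v) = (sn u·cn v·dn v + sn v·cn u·dn u)/D = 0.7395789361788464/0.9088816484383013 = 0.8137241382853734
cn(u+v) = (cn u·cn v − sn u·sn v·dn u·dn v)/D = -0.5282886029704689/0.9088816484383013 = -0.5812512595872172
dn(u+v) = (dn u·dn v − m·sn u·sn v·cn u·cn v)/D = 0.7843843621211614/0.9088816484383013 = 0.8630214544093182

sn(u+v)=0.8137241 cn(u+v)=-0.5812513 dn(u+v)=0.8630215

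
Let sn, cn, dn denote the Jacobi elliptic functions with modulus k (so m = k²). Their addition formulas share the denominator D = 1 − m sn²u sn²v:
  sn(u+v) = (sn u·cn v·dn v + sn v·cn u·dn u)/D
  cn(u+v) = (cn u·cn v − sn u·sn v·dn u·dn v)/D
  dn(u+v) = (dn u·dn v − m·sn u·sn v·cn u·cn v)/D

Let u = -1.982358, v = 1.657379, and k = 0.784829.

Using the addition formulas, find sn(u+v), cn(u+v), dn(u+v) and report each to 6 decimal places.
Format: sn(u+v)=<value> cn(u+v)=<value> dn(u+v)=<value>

sn(u+v)=-0.316028 cn(u+v)=0.948750 dn(u+v)=0.968753

sn u = -0.9999558268422552, cn u = -0.009399168272875006, dn u = 0.6197562884308754
sn v = 0.9812645056490608, cn v = 0.1926654352843404, dn v = 0.6378931961782996
m = k² = 0.615956559241
D = 1 − m·sn²u·sn²v = 0.4069601260901085
sn(u+v) = (sn u·cn v·dn v + sn v·cn u·dn u)/D = -0.1286105971873763/0.4069601260901085 = -0.316027514594635
cn(u+v) = (cn u·cn v − sn u·sn v·dn u·dn v)/D = 0.3861034298195024/0.4069601260901085 = 0.9487500250430235
dn(u+v) = (dn u·dn v − m·sn u·sn v·cn u·cn v)/D = 0.3942438336493548/0.4069601260901085 = 0.9687529769490536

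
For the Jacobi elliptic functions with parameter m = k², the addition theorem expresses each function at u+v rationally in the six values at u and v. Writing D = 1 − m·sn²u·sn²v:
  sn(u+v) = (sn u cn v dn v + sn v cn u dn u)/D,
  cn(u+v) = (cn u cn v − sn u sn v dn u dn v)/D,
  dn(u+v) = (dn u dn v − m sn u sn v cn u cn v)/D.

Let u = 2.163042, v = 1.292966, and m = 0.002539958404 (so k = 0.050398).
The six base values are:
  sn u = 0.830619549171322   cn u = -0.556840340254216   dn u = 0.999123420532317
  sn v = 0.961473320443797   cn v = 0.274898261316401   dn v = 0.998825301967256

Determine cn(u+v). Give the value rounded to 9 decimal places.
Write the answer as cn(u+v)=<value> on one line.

cn(u+v)=-0.951597165

m = k² = 0.002539958404
D = 1 − m·sn²u·sn²v = 0.9983800359519621
cn(u+v) = (cn u·cn v − sn u·sn v·dn u·dn v)/D = -0.9500556114501681/0.9983800359519621 = -0.951597164645108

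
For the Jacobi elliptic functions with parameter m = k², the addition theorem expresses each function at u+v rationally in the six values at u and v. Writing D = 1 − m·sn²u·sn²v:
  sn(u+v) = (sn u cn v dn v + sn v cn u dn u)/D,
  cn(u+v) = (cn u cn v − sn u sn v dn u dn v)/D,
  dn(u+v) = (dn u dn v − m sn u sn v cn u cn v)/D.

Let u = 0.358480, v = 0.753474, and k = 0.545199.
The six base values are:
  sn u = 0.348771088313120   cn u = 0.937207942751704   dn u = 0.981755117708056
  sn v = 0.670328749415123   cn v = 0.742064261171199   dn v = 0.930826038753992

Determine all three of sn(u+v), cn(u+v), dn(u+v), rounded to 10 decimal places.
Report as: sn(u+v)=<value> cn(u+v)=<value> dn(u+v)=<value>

sn(u+v)=0.8718476170 cn(u+v)=0.4897772277 dn(u+v)=0.8798073450

m = k² = 0.297241949601
D = 1 − m·sn²u·sn²v = 0.9837532407005972
sn(u+v) = (sn u·cn v·dn v + sn v·cn u·dn u)/D = 0.8576829185993845/0.9837532407005972 = 0.871847616978187
cn(u+v) = (cn u·cn v − sn u·sn v·dn u·dn v)/D = 0.4818199349671708/0.9837532407005972 = 0.4897772276958745
dn(u+v) = (dn u·dn v − m·sn u·sn v·cn u·cn v)/D = 0.8655133268387954/0.9837532407005972 = 0.8798073450029042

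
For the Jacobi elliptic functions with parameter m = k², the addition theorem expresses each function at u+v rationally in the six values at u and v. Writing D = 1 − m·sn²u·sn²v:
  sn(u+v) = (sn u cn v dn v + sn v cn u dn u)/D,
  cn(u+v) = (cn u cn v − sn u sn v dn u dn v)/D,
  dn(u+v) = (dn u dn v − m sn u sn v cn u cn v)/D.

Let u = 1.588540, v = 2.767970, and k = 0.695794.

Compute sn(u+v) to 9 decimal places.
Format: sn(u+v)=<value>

sn(u+v)=-0.607035615

sn u = 0.9834563253833942, cn u = 0.1811454003373849, dn u = 0.7292165395755781
sn v = 0.7592048775258249, cn v = -0.6508517142491039, dn v = 0.8490887631623096
m = k² = 0.484129290436
D = 1 − m·sn²u·sn²v = 0.7301083217599013
sn(u+v) = (sn u·cn v·dn v + sn v·cn u·dn u)/D = -0.4432017540099025/0.7301083217599013 = -0.6070356148544913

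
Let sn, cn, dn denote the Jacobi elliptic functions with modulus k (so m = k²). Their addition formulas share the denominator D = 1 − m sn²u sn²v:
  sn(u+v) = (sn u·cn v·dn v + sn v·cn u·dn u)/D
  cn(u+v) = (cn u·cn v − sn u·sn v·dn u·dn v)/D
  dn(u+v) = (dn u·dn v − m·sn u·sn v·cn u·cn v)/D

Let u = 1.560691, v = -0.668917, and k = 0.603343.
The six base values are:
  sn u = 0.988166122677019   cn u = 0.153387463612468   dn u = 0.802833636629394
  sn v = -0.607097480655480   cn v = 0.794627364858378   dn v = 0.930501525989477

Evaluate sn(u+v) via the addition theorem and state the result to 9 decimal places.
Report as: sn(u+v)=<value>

sn(u+v)=0.754774394

m = k² = 0.364022775649
D = 1 − m·sn²u·sn²v = 0.8689897305576998
sn(u+v) = (sn u·cn v·dn v + sn v·cn u·dn u)/D = 0.6558911976625693/0.8689897305576998 = 0.7547743944472529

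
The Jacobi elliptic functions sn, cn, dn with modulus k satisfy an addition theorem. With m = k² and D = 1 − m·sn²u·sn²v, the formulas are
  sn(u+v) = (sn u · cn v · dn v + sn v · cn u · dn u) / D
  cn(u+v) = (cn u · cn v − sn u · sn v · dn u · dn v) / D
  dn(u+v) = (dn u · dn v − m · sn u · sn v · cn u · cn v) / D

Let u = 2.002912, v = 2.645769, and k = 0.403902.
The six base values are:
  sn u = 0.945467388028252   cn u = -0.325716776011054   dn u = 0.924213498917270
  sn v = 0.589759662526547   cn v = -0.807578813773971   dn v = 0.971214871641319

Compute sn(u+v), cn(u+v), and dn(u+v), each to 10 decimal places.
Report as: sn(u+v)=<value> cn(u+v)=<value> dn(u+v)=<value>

sn(u+v)=-0.9682065327 cn(u+v)=-0.2501521738 dn(u+v)=0.9203649506

m = k² = 0.163136825604
D = 1 − m·sn²u·sn²v = 0.949278131466357
sn(u+v) = (sn u·cn v·dn v + sn v·cn u·dn u)/D = -0.9190972882214979/0.949278131466357 = -0.9682065326858015
cn(u+v) = (cn u·cn v − sn u·sn v·dn u·dn v)/D = -0.2374639881416695/0.949278131466357 = -0.250152173815336
dn(u+v) = (dn u·dn v − m·sn u·sn v·cn u·cn v)/D = 0.8736823206024166/0.949278131466357 = 0.9203649506313108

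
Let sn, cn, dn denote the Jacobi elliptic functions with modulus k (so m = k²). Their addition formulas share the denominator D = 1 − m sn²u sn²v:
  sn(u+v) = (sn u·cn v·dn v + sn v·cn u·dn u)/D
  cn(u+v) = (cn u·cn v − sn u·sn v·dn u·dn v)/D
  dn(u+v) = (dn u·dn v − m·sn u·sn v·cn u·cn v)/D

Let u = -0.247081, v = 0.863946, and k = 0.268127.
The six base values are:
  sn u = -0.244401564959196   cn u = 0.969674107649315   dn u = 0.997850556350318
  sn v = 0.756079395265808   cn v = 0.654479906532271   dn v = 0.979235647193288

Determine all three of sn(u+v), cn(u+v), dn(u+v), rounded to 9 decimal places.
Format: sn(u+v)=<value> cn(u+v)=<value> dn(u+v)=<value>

sn(u+v)=0.576355076 cn(u+v)=0.817199380 dn(u+v)=0.987987102

m = k² = 0.071892088129
D = 1 − m·sn²u·sn²v = 0.9975451561713871
sn(u+v) = (sn u·cn v·dn v + sn v·cn u·dn u)/D = 0.5749402146155448/0.9975451561713871 = 0.5763550763177331
cn(u+v) = (cn u·cn v − sn u·sn v·dn u·dn v)/D = 0.8151932827365718/0.9975451561713871 = 0.8171993795903054
dn(u+v) = (dn u·dn v − m·sn u·sn v·cn u·cn v)/D = 0.9855617482009589/0.9975451561713871 = 0.987987102241646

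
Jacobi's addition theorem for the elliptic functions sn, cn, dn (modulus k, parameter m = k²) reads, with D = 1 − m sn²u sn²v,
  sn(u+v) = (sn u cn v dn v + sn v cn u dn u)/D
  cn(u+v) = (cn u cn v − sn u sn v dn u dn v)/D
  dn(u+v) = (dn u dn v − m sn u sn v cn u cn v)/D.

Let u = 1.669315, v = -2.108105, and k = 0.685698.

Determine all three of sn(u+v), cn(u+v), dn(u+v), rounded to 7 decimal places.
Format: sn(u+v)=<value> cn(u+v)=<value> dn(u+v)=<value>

sn u = 0.9931741847211926, cn u = 0.1166406395875571, dn u = 0.7322670917850659
sn v = -0.9792760106089033, cn v = -0.2025302324244733, dn v = 0.7410157896187942
m = k² = 0.470181747204
D = 1 − m·sn²u·sn²v = 0.5552388525923272
sn(u+v) = (sn u·cn v·dn v + sn v·cn u·dn u)/D = -0.2326957171533742/0.5552388525923272 = -0.4190912002410363
cn(u+v) = (cn u·cn v − sn u·sn v·dn u·dn v)/D = 0.504125863893652/0.5552388525923272 = 0.9079441424892435
dn(u+v) = (dn u·dn v − m·sn u·sn v·cn u·cn v)/D = 0.5318186841593044/0.5552388525923272 = 0.9578196512659776

sn(u+v)=-0.4190912 cn(u+v)=0.9079441 dn(u+v)=0.9578197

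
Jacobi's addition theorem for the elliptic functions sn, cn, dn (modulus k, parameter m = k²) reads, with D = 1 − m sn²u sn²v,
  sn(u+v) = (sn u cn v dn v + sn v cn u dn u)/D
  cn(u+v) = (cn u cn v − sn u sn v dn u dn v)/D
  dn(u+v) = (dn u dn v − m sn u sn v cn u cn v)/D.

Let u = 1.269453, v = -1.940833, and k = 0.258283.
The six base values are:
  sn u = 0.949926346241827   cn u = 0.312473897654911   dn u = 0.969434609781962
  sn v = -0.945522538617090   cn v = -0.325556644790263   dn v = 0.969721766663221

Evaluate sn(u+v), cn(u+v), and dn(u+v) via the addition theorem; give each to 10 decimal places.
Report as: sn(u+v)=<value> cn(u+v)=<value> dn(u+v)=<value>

m = k² = 0.066710108089
D = 1 − m·sn²u·sn²v = 0.946183520811322
sn(u+v) = (sn u·cn v·dn v + sn v·cn u·dn u)/D = -0.5863116784577541/0.946183520811322 = -0.6196595750843459
cn(u+v) = (cn u·cn v − sn u·sn v·dn u·dn v)/D = 0.7426317194673014/0.946183520811322 = 0.7848706969981029
dn(u+v) = (dn u·dn v − m·sn u·sn v·cn u·cn v)/D = 0.9339865609052961/0.946183520811322 = 0.98710930846104

sn(u+v)=-0.6196595751 cn(u+v)=0.7848706970 dn(u+v)=0.9871093085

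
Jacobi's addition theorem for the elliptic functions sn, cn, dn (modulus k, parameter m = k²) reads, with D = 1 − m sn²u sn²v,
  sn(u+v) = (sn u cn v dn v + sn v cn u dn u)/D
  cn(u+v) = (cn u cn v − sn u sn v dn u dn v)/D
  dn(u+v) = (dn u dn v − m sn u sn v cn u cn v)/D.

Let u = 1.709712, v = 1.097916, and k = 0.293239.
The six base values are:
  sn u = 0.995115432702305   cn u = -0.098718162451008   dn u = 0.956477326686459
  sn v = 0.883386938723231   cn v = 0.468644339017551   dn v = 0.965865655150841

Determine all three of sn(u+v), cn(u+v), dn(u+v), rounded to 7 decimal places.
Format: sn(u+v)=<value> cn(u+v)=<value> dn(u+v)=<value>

sn(u+v)=0.3931503 cn(u+v)=-0.9194742 dn(u+v)=0.9933322

m = k² = 0.085989111121
D = 1 − m·sn²u·sn²v = 0.9335504062538127
sn(u+v) = (sn u·cn v·dn v + sn v·cn u·dn u)/D = 0.3670256020202593/0.9335504062538127 = 0.3931502782941029
cn(u+v) = (cn u·cn v − sn u·sn v·dn u·dn v)/D = -0.8583755404706759/0.9335504062538127 = -0.9194742294796899
dn(u+v) = (dn u·dn v − m·sn u·sn v·cn u·cn v)/D = 0.9273257020460585/0.9335504062538127 = 0.993332224841792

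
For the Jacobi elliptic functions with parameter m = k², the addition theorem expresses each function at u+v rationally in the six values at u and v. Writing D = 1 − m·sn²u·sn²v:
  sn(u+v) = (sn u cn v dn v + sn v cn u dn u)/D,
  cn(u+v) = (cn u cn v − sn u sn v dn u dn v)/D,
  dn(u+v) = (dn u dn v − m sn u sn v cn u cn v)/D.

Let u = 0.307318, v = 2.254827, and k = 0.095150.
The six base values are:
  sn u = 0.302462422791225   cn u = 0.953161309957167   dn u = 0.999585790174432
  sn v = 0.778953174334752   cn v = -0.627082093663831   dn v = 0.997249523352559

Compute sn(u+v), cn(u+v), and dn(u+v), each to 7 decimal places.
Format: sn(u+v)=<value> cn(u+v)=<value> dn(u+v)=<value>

m = k² = 0.0090535225
D = 1 − m·sn²u·sn²v = 0.9994974455285764
sn(u+v) = (sn u·cn v·dn v + sn v·cn u·dn u)/D = 0.5530134006740782/0.9994974455285764 = 0.5532914597711868
cn(u+v) = (cn u·cn v − sn u·sn v·dn u·dn v)/D = -0.8325691096197606/0.9994974455285764 = -0.8329877313287809
dn(u+v) = (dn u·dn v − m·sn u·sn v·cn u·cn v)/D = 0.9981113969746797/0.9994974455285764 = 0.9986132545309671

sn(u+v)=0.5532915 cn(u+v)=-0.8329877 dn(u+v)=0.9986133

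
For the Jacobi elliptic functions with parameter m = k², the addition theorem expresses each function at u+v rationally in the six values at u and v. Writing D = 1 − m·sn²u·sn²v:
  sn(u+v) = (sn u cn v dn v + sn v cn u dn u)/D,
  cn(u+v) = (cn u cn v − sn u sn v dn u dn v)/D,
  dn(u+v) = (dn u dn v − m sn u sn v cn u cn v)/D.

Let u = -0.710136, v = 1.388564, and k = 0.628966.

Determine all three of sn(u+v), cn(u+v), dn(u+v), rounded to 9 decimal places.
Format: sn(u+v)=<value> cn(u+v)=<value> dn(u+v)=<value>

sn u = -0.6357064945150254, cn u = 0.771930860136721, dn u = 0.9165859244274107
sn v = 0.9544682000327044, cn v = 0.2983126801299761, dn v = 0.7997538604494275
m = k² = 0.395598229156
D = 1 − m·sn²u·sn²v = 0.8543566825567744
sn(u+v) = (sn u·cn v·dn v + sn v·cn u·dn u)/D = 0.5236605787362973/0.8543566825567744 = 0.6129296925134059
cn(u+v) = (cn u·cn v − sn u·sn v·dn u·dn v)/D = 0.6750592117044128/0.8543566825567744 = 0.7901374513560421
dn(u+v) = (dn u·dn v − m·sn u·sn v·cn u·cn v)/D = 0.788317344544426/0.8543566825567744 = 0.9227028483996672

sn(u+v)=0.612929693 cn(u+v)=0.790137451 dn(u+v)=0.922702848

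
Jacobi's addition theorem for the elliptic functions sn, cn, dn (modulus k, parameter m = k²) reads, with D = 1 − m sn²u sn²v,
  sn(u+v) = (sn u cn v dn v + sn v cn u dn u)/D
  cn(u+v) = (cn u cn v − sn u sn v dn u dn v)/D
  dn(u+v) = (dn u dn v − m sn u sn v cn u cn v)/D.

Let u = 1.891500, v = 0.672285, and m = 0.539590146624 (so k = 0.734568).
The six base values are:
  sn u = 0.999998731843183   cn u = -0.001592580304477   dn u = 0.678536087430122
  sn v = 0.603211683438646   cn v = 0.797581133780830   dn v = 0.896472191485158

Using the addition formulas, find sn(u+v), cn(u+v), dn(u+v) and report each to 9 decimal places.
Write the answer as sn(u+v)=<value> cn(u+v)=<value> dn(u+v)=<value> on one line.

sn(u+v)=0.888875878 cn(u+v)=-0.458148090 dn(u+v)=0.757409829

m = k² = 0.539590146624
D = 1 − m·sn²u·sn²v = 0.8036628880796438
sn(u+v) = (sn u·cn v·dn v + sn v·cn u·dn u)/D = 0.7143565555988975/0.8036628880796438 = 0.8888758784244171
cn(u+v) = (cn u·cn v − sn u·sn v·dn u·dn v)/D = -0.3681966175148727/0.8036628880796438 = -0.4581480904197035
dn(u+v) = (dn u·dn v − m·sn u·sn v·cn u·cn v)/D = 0.6087021703732972/0.8036628880796438 = 0.7574098286755455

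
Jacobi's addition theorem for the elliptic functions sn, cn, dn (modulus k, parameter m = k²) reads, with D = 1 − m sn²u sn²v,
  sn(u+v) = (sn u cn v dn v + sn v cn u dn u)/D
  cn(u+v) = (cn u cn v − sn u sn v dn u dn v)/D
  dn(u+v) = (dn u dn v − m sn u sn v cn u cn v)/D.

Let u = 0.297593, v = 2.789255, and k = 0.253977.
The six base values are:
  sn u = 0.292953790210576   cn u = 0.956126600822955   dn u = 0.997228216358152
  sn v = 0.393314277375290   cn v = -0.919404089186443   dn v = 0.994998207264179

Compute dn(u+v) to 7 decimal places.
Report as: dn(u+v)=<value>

dn(u+v)=0.9996299

m = k² = 0.064504316529
D = 1 − m·sn²u·sn²v = 0.9991436201428569
dn(u+v) = (dn u·dn v − m·sn u·sn v·cn u·cn v)/D = 0.9987738408775847/0.9991436201428569 = 0.9996299037917899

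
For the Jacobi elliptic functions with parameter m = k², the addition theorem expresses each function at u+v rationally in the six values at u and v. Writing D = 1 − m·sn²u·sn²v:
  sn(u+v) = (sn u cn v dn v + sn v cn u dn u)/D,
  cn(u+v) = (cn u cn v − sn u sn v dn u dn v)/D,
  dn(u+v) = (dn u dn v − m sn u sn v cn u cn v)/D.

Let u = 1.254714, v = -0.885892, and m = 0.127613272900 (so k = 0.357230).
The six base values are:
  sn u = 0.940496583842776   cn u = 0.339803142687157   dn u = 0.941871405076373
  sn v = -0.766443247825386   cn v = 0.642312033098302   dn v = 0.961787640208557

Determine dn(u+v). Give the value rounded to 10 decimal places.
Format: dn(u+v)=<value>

m = k² = 0.1276132729
D = 1 − m·sn²u·sn²v = 0.9336913330499284
dn(u+v) = (dn u·dn v − m·sn u·sn v·cn u·cn v)/D = 0.9259576321483225/0.9336913330499284 = 0.9917170689843039

dn(u+v)=0.9917170690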